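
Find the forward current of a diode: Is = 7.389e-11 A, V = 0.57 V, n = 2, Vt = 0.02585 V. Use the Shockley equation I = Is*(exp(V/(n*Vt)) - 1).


Step 1: V/(n*Vt) = 0.57/(2*0.02585) = 11.0251
Step 2: exp(11.0251) = 6.1396e+04
Step 3: I = 7.389e-11 * (6.1396e+04 - 1) = 4.54e-06 A

4.54e-06


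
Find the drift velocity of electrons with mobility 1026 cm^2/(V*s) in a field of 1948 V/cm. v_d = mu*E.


Step 1: v_d = mu * E
Step 2: v_d = 1026 * 1948 = 1998648
Step 3: v_d = 2.00e+06 cm/s

2.00e+06


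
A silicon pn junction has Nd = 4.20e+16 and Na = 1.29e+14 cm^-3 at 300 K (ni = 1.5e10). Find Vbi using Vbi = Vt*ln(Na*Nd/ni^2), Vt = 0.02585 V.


Step 1: Compute Na*Nd/ni^2 = 1.29e+14 * 4.20e+16 / (1.5e10)^2 = 2.4080e+10
Step 2: ln(2.4080e+10) = 23.9046
Step 3: Vbi = 0.02585 * 23.9046 = 0.618 V

0.618


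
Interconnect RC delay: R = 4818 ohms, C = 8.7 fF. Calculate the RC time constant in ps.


Step 1: tau = R * C
Step 2: tau = 4818 * 8.7 fF = 4818 * 8.7e-15 F
Step 3: tau = 4.19166e-11 s = 41.9166 ps

41.9166


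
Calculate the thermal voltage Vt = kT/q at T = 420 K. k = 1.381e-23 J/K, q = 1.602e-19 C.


Step 1: kT = 1.381e-23 * 420 = 5.8002e-21 J
Step 2: Vt = kT/q = 5.8002e-21 / 1.602e-19
Step 3: Vt = 0.03621 V

0.03621


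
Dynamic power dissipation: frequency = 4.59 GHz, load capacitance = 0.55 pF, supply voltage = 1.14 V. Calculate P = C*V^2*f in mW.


Step 1: V^2 = 1.14^2 = 1.2996 V^2
Step 2: P = C*V^2*f = 0.55e-12 F * 1.2996 * 4.59e9 Hz
Step 3: P = 3.2808402e-03 W
Step 4: P = 3.281 mW

3.281


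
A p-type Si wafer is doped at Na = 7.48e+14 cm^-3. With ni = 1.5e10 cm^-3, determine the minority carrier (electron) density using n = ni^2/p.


Step 1: Majority hole concentration p ≈ Na = 7.48e+14 cm^-3
Step 2: n = ni^2 / Na = (1.5e10)^2 / 7.48e+14
Step 3: n = 3.01e+05 cm^-3

3.01e+05


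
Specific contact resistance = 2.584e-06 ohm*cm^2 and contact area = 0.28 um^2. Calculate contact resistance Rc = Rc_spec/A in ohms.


Step 1: Convert area to cm^2: 0.28 um^2 = 2.8000e-09 cm^2
Step 2: Rc = Rc_spec / A = 2.584e-06 / 2.8000e-09
Step 3: Rc = 9.23e+02 ohms

9.23e+02


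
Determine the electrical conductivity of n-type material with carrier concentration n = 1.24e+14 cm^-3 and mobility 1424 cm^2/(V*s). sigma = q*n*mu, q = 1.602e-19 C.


Step 1: sigma = q * n * mu
Step 2: sigma = 1.602e-19 * 1.24e+14 * 1424
Step 3: sigma = 2.829e-02 S/cm

2.829e-02


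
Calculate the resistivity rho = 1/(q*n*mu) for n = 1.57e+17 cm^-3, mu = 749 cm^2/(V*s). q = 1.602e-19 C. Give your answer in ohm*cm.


Step 1: sigma = q * n * mu = 1.602e-19 * 1.57e+17 * 749 = 1.88384e+01 S/cm
Step 2: rho = 1 / sigma = 1 / 1.88384e+01 = 0.05308 ohm*cm

0.05308


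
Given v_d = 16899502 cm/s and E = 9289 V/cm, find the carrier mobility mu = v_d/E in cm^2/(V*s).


Step 1: mu = v_d / E
Step 2: mu = 16899502 / 9289
Step 3: mu = 1819.3 cm^2/(V*s)

1819.3


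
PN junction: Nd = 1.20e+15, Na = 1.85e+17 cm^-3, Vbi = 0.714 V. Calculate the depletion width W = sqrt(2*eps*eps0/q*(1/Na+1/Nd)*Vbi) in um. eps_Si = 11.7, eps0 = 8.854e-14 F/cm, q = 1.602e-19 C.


Step 1: 1/Na + 1/Nd = 1/1.85e+17 + 1/1.20e+15 = 8.38739e-16
Step 2: 2*eps*eps0/q = 2*11.7*8.854e-14/1.602e-19 = 1.293281e+07
Step 3: W^2 = 1.293281e+07 * 8.38739e-16 * 0.714 = 7.74494e-09
Step 4: W = sqrt(7.74494e-09) = 8.801e-05 cm = 0.8801 um

0.8801


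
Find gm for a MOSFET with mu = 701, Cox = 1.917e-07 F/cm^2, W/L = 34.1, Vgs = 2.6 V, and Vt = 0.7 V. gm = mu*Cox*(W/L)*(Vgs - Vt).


Step 1: Vov = Vgs - Vt = 2.6 - 0.7 = 1.9 V
Step 2: gm = mu * Cox * (W/L) * Vov
Step 3: gm = 701 * 1.917e-07 * 34.1 * 1.9 = 8.71e-03 S

8.71e-03


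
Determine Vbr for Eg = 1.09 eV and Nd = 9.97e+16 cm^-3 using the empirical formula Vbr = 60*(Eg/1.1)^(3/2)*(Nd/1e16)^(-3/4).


Step 1: Eg/1.1 = 1.09/1.1 = 0.990909
Step 2: (Eg/1.1)^1.5 = 0.990909^1.5 = 0.986395
Step 3: (Nd/1e16)^(-0.75) = (9.97)^(-0.75) = 0.178229
Step 4: Vbr = 60 * 0.986395 * 0.178229 = 10.5 V

10.5


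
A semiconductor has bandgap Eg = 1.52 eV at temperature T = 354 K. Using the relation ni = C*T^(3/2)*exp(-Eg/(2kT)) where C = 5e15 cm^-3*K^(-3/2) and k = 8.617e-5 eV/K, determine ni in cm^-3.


Step 1: Compute kT = 8.617e-5 * 354 = 0.03050418 eV
Step 2: Exponent = -Eg/(2kT) = -1.52/(2*0.03050418) = -24.91462
Step 3: T^(3/2) = 354^1.5 = 6660.47
Step 4: ni = 5e15 * 6660.47 * exp(-24.91462) = 5.04e+08 cm^-3

5.04e+08


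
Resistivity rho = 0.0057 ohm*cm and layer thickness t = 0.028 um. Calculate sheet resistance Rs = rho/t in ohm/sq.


Step 1: Convert thickness to cm: t = 0.028 um = 2.8000e-06 cm
Step 2: Rs = rho / t = 0.0057 / 2.8000e-06
Step 3: Rs = 2035.7 ohm/sq

2035.7


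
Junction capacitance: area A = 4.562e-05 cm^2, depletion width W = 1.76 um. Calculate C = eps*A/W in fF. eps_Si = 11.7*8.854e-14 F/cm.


Step 1: eps_Si = 11.7 * 8.854e-14 = 1.035918e-12 F/cm
Step 2: W in cm = 1.76 * 1e-4 = 1.76e-04 cm
Step 3: C = 1.035918e-12 * 4.562e-05 / 1.76e-04 = 2.685147e-13 F
Step 4: C = 268.51 fF

268.51


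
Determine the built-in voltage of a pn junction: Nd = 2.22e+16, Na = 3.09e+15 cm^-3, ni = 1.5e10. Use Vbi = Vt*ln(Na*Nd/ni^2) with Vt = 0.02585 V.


Step 1: Compute Na*Nd/ni^2 = 3.09e+15 * 2.22e+16 / (1.5e10)^2 = 3.0488e+11
Step 2: ln(3.0488e+11) = 26.4432
Step 3: Vbi = 0.02585 * 26.4432 = 0.684 V

0.684


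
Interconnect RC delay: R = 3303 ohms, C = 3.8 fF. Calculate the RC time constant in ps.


Step 1: tau = R * C
Step 2: tau = 3303 * 3.8 fF = 3303 * 3.8e-15 F
Step 3: tau = 1.25514e-11 s = 12.5514 ps

12.5514


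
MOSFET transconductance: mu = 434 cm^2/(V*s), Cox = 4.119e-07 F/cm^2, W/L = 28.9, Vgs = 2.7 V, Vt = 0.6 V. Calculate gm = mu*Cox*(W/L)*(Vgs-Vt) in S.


Step 1: Vov = Vgs - Vt = 2.7 - 0.6 = 2.1 V
Step 2: gm = mu * Cox * (W/L) * Vov
Step 3: gm = 434 * 4.119e-07 * 28.9 * 2.1 = 1.08e-02 S

1.08e-02


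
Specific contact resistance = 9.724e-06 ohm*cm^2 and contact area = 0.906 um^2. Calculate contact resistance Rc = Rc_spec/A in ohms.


Step 1: Convert area to cm^2: 0.906 um^2 = 9.0600e-09 cm^2
Step 2: Rc = Rc_spec / A = 9.724e-06 / 9.0600e-09
Step 3: Rc = 1.07e+03 ohms

1.07e+03


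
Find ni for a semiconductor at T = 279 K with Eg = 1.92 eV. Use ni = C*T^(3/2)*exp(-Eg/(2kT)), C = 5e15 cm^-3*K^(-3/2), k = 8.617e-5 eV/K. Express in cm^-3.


Step 1: Compute kT = 8.617e-5 * 279 = 0.02404143 eV
Step 2: Exponent = -Eg/(2kT) = -1.92/(2*0.02404143) = -39.93107
Step 3: T^(3/2) = 279^1.5 = 4660.22
Step 4: ni = 5e15 * 4660.22 * exp(-39.93107) = 1.06e+02 cm^-3

1.06e+02


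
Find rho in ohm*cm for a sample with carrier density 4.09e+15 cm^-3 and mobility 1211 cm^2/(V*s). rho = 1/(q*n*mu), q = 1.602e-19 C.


Step 1: sigma = q * n * mu = 1.602e-19 * 4.09e+15 * 1211 = 7.93469e-01 S/cm
Step 2: rho = 1 / sigma = 1 / 7.93469e-01 = 1.26 ohm*cm

1.26


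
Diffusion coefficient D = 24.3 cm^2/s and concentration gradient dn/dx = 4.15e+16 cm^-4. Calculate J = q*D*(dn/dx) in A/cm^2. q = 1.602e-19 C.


Step 1: J = q * D * (dn/dx)
Step 2: J = 1.602e-19 * 24.3 * 4.15e+16
Step 3: J = 1.62e-01 A/cm^2

1.62e-01


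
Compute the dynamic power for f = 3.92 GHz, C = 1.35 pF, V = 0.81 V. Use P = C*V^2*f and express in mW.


Step 1: V^2 = 0.81^2 = 0.6561 V^2
Step 2: P = C*V^2*f = 1.35e-12 F * 0.6561 * 3.92e9 Hz
Step 3: P = 3.4720812e-03 W
Step 4: P = 3.472 mW

3.472


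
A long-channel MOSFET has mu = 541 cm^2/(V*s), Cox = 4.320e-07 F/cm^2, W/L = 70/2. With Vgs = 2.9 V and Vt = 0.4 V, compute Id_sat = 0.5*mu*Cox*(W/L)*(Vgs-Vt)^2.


Step 1: Overdrive voltage Vov = Vgs - Vt = 2.9 - 0.4 = 2.5 V
Step 2: W/L = 70/2 = 35
Step 3: Id = 0.5 * 541 * 4.320e-07 * 35 * 2.5^2
Step 4: Id = 2.56e-02 A

2.56e-02


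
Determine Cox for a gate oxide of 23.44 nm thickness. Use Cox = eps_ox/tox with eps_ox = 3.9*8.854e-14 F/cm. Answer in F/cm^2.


Step 1: eps_ox = 3.9 * 8.854e-14 = 3.45306e-13 F/cm
Step 2: tox in cm = 23.44 nm * 1e-7 = 2.3440e-06 cm
Step 3: Cox = 3.45306e-13 / 2.3440e-06 = 1.47e-07 F/cm^2

1.47e-07


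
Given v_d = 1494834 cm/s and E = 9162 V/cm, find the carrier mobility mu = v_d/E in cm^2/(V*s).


Step 1: mu = v_d / E
Step 2: mu = 1494834 / 9162
Step 3: mu = 163.16 cm^2/(V*s)

163.16


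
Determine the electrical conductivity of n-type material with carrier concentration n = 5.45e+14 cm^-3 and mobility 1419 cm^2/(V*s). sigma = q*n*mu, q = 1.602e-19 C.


Step 1: sigma = q * n * mu
Step 2: sigma = 1.602e-19 * 5.45e+14 * 1419
Step 3: sigma = 1.239e-01 S/cm

1.239e-01


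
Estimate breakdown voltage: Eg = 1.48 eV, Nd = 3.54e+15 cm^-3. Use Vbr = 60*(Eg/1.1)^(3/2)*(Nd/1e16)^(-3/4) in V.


Step 1: Eg/1.1 = 1.48/1.1 = 1.345455
Step 2: (Eg/1.1)^1.5 = 1.345455^1.5 = 1.560644
Step 3: (Nd/1e16)^(-0.75) = (0.354)^(-0.75) = 2.178951
Step 4: Vbr = 60 * 1.560644 * 2.178951 = 204.0 V

204.0


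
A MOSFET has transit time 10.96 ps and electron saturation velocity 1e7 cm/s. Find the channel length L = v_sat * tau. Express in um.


Step 1: tau in seconds = 10.96 ps * 1e-12 = 1.0960e-11 s
Step 2: L = v_sat * tau = 1e7 * 1.0960e-11 = 1.0960e-04 cm
Step 3: L in um = 1.0960e-04 * 1e4 = 1.096 um

1.096


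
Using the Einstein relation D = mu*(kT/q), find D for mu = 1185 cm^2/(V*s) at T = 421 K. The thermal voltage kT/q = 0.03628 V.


Step 1: D = mu * (kT/q)
Step 2: D = 1185 * 0.03628
Step 3: D = 42.99 cm^2/s

42.99


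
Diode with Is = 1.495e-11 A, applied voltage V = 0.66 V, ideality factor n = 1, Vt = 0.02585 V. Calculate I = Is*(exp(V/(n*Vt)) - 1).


Step 1: V/(n*Vt) = 0.66/(1*0.02585) = 25.5319
Step 2: exp(25.5319) = 1.2256e+11
Step 3: I = 1.495e-11 * (1.2256e+11 - 1) = 1.83e+00 A

1.83e+00


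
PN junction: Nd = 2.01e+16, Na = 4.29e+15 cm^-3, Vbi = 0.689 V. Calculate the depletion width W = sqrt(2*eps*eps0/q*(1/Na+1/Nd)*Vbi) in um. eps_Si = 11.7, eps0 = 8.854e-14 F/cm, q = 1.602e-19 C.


Step 1: 1/Na + 1/Nd = 1/4.29e+15 + 1/2.01e+16 = 2.82851e-16
Step 2: 2*eps*eps0/q = 2*11.7*8.854e-14/1.602e-19 = 1.293281e+07
Step 3: W^2 = 1.293281e+07 * 2.82851e-16 * 0.689 = 2.52040e-09
Step 4: W = sqrt(2.52040e-09) = 5.020e-05 cm = 0.502 um

0.502


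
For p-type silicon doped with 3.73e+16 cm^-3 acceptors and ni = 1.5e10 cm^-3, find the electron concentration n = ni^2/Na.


Step 1: Majority hole concentration p ≈ Na = 3.73e+16 cm^-3
Step 2: n = ni^2 / Na = (1.5e10)^2 / 3.73e+16
Step 3: n = 6.03e+03 cm^-3

6.03e+03


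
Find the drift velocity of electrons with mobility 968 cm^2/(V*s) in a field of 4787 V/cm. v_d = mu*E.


Step 1: v_d = mu * E
Step 2: v_d = 968 * 4787 = 4633816
Step 3: v_d = 4.63e+06 cm/s

4.63e+06


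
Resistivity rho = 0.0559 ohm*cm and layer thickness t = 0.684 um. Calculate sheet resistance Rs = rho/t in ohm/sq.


Step 1: Convert thickness to cm: t = 0.684 um = 6.8400e-05 cm
Step 2: Rs = rho / t = 0.0559 / 6.8400e-05
Step 3: Rs = 817.3 ohm/sq

817.3


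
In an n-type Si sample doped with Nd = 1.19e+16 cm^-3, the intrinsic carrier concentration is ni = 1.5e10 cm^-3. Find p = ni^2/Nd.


Step 1: Since Nd >> ni, n ≈ Nd = 1.19e+16 cm^-3
Step 2: p = ni^2 / n = (1.5e10)^2 / 1.19e+16
Step 3: p = 2.25e20 / 1.19e+16 = 1.89e+04 cm^-3

1.89e+04


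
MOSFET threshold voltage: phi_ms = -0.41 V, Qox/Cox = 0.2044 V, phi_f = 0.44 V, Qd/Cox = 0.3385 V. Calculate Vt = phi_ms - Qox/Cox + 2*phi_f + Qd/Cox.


Step 1: Vt = phi_ms - Qox/Cox + 2*phi_f + Qd/Cox
Step 2: Vt = -0.41 - 0.2044 + 2*0.44 + 0.3385
Step 3: Vt = -0.41 - 0.2044 + 0.88 + 0.3385
Step 4: Vt = 0.6041 V

0.6041


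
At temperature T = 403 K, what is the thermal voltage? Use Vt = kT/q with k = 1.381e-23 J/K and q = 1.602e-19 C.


Step 1: kT = 1.381e-23 * 403 = 5.56543e-21 J
Step 2: Vt = kT/q = 5.56543e-21 / 1.602e-19
Step 3: Vt = 0.03474 V

0.03474


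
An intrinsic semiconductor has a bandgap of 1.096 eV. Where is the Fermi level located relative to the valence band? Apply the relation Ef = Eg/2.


Step 1: For an intrinsic semiconductor, the Fermi level sits at midgap.
Step 2: Ef = Eg / 2 = 1.096 / 2 = 0.548 eV

0.548


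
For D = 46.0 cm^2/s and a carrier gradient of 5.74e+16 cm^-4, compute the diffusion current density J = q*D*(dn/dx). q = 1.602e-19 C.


Step 1: J = q * D * (dn/dx)
Step 2: J = 1.602e-19 * 46.0 * 5.74e+16
Step 3: J = 4.23e-01 A/cm^2

4.23e-01


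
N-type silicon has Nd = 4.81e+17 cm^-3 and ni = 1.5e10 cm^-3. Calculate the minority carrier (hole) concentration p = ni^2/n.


Step 1: Since Nd >> ni, n ≈ Nd = 4.81e+17 cm^-3
Step 2: p = ni^2 / n = (1.5e10)^2 / 4.81e+17
Step 3: p = 2.25e20 / 4.81e+17 = 4.68e+02 cm^-3

4.68e+02


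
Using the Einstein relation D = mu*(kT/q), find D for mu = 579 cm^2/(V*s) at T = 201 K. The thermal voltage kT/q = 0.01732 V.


Step 1: D = mu * (kT/q)
Step 2: D = 579 * 0.01732
Step 3: D = 10.03 cm^2/s

10.03


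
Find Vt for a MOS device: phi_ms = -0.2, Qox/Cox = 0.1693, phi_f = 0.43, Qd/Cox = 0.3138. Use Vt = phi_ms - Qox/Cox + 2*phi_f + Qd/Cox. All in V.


Step 1: Vt = phi_ms - Qox/Cox + 2*phi_f + Qd/Cox
Step 2: Vt = -0.2 - 0.1693 + 2*0.43 + 0.3138
Step 3: Vt = -0.2 - 0.1693 + 0.86 + 0.3138
Step 4: Vt = 0.8045 V

0.8045


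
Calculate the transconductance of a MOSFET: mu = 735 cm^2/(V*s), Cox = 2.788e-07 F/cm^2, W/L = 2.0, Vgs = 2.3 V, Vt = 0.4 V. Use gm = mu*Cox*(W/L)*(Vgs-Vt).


Step 1: Vov = Vgs - Vt = 2.3 - 0.4 = 1.9 V
Step 2: gm = mu * Cox * (W/L) * Vov
Step 3: gm = 735 * 2.788e-07 * 2.0 * 1.9 = 7.79e-04 S

7.79e-04


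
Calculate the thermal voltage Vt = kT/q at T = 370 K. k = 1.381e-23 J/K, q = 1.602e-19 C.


Step 1: kT = 1.381e-23 * 370 = 5.1097e-21 J
Step 2: Vt = kT/q = 5.1097e-21 / 1.602e-19
Step 3: Vt = 0.0319 V

0.0319


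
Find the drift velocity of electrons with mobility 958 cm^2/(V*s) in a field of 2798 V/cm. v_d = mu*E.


Step 1: v_d = mu * E
Step 2: v_d = 958 * 2798 = 2680484
Step 3: v_d = 2.68e+06 cm/s

2.68e+06


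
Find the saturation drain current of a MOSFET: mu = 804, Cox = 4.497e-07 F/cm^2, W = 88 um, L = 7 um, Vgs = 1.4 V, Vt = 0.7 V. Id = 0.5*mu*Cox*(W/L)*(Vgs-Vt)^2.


Step 1: Overdrive voltage Vov = Vgs - Vt = 1.4 - 0.7 = 0.7 V
Step 2: W/L = 88/7 = 12.5714
Step 3: Id = 0.5 * 804 * 4.497e-07 * 12.5714 * 0.7^2
Step 4: Id = 1.11e-03 A

1.11e-03


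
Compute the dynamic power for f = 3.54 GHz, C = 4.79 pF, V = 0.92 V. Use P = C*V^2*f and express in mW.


Step 1: V^2 = 0.92^2 = 0.8464 V^2
Step 2: P = C*V^2*f = 4.79e-12 F * 0.8464 * 3.54e9 Hz
Step 3: P = 1.435206624e-02 W
Step 4: P = 14.352 mW

14.352


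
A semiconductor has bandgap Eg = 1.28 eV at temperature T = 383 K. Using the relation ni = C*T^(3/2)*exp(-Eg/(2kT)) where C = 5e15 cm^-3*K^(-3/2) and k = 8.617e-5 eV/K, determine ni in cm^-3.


Step 1: Compute kT = 8.617e-5 * 383 = 0.03300311 eV
Step 2: Exponent = -Eg/(2kT) = -1.28/(2*0.03300311) = -19.39211
Step 3: T^(3/2) = 383^1.5 = 7495.46
Step 4: ni = 5e15 * 7495.46 * exp(-19.39211) = 1.42e+11 cm^-3

1.42e+11


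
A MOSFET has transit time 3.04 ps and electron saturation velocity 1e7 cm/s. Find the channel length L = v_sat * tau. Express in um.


Step 1: tau in seconds = 3.04 ps * 1e-12 = 3.0400e-12 s
Step 2: L = v_sat * tau = 1e7 * 3.0400e-12 = 3.0400e-05 cm
Step 3: L in um = 3.0400e-05 * 1e4 = 0.304 um

0.304


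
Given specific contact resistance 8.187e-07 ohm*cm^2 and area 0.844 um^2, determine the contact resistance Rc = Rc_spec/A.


Step 1: Convert area to cm^2: 0.844 um^2 = 8.4400e-09 cm^2
Step 2: Rc = Rc_spec / A = 8.187e-07 / 8.4400e-09
Step 3: Rc = 9.70e+01 ohms

9.70e+01


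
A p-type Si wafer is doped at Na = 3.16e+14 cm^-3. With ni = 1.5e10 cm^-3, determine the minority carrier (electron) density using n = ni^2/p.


Step 1: Majority hole concentration p ≈ Na = 3.16e+14 cm^-3
Step 2: n = ni^2 / Na = (1.5e10)^2 / 3.16e+14
Step 3: n = 7.12e+05 cm^-3

7.12e+05


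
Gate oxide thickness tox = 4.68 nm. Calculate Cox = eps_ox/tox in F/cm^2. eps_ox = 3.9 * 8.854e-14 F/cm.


Step 1: eps_ox = 3.9 * 8.854e-14 = 3.45306e-13 F/cm
Step 2: tox in cm = 4.68 nm * 1e-7 = 4.6800e-07 cm
Step 3: Cox = 3.45306e-13 / 4.6800e-07 = 7.38e-07 F/cm^2

7.38e-07


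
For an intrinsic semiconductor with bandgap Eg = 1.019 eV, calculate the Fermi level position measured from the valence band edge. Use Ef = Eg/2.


Step 1: For an intrinsic semiconductor, the Fermi level sits at midgap.
Step 2: Ef = Eg / 2 = 1.019 / 2 = 0.5095 eV

0.5095


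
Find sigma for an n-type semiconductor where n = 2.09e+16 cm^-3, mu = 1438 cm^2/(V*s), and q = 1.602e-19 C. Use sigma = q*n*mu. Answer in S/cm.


Step 1: sigma = q * n * mu
Step 2: sigma = 1.602e-19 * 2.09e+16 * 1438
Step 3: sigma = 4.815e+00 S/cm

4.815e+00


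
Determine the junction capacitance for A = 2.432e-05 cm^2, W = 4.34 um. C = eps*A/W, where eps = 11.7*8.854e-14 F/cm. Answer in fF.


Step 1: eps_Si = 11.7 * 8.854e-14 = 1.035918e-12 F/cm
Step 2: W in cm = 4.34 * 1e-4 = 4.34e-04 cm
Step 3: C = 1.035918e-12 * 2.432e-05 / 4.34e-04 = 5.804960e-14 F
Step 4: C = 58.05 fF

58.05


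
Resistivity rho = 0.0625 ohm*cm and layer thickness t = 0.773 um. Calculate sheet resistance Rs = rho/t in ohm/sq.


Step 1: Convert thickness to cm: t = 0.773 um = 7.7300e-05 cm
Step 2: Rs = rho / t = 0.0625 / 7.7300e-05
Step 3: Rs = 808.5 ohm/sq

808.5


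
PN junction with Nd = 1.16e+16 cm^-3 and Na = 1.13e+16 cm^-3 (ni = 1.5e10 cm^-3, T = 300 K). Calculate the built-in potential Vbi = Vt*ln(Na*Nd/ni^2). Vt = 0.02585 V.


Step 1: Compute Na*Nd/ni^2 = 1.13e+16 * 1.16e+16 / (1.5e10)^2 = 5.8258e+11
Step 2: ln(5.8258e+11) = 27.0907
Step 3: Vbi = 0.02585 * 27.0907 = 0.7 V

0.7


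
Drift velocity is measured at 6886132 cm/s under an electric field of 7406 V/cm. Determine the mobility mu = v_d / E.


Step 1: mu = v_d / E
Step 2: mu = 6886132 / 7406
Step 3: mu = 929.8 cm^2/(V*s)

929.8


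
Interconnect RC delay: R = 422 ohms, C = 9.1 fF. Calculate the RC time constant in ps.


Step 1: tau = R * C
Step 2: tau = 422 * 9.1 fF = 422 * 9.1e-15 F
Step 3: tau = 3.8402e-12 s = 3.8402 ps

3.8402


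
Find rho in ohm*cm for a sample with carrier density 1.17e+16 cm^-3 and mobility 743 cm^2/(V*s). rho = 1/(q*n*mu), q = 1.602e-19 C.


Step 1: sigma = q * n * mu = 1.602e-19 * 1.17e+16 * 743 = 1.39263e+00 S/cm
Step 2: rho = 1 / sigma = 1 / 1.39263e+00 = 0.7181 ohm*cm

0.7181


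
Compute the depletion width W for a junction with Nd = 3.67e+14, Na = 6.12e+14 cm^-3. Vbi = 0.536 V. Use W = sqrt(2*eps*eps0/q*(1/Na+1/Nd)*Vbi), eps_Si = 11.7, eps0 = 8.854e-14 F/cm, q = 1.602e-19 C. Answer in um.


Step 1: 1/Na + 1/Nd = 1/6.12e+14 + 1/3.67e+14 = 4.35878e-15
Step 2: 2*eps*eps0/q = 2*11.7*8.854e-14/1.602e-19 = 1.293281e+07
Step 3: W^2 = 1.293281e+07 * 4.35878e-15 * 0.536 = 3.02150e-08
Step 4: W = sqrt(3.02150e-08) = 1.738e-04 cm = 1.738 um

1.738


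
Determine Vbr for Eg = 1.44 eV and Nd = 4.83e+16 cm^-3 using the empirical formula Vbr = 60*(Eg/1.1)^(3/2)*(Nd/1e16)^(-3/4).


Step 1: Eg/1.1 = 1.44/1.1 = 1.309091
Step 2: (Eg/1.1)^1.5 = 1.309091^1.5 = 1.497803
Step 3: (Nd/1e16)^(-0.75) = (4.83)^(-0.75) = 0.306930
Step 4: Vbr = 60 * 1.497803 * 0.306930 = 27.6 V

27.6


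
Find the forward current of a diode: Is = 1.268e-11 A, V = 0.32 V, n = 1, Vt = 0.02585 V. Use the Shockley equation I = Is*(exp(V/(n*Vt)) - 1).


Step 1: V/(n*Vt) = 0.32/(1*0.02585) = 12.3791
Step 2: exp(12.3791) = 2.3778e+05
Step 3: I = 1.268e-11 * (2.3778e+05 - 1) = 3.02e-06 A

3.02e-06


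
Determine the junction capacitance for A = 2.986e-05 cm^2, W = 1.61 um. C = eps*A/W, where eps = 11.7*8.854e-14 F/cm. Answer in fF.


Step 1: eps_Si = 11.7 * 8.854e-14 = 1.035918e-12 F/cm
Step 2: W in cm = 1.61 * 1e-4 = 1.61e-04 cm
Step 3: C = 1.035918e-12 * 2.986e-05 / 1.61e-04 = 1.921274e-13 F
Step 4: C = 192.13 fF

192.13


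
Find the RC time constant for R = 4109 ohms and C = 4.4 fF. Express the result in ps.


Step 1: tau = R * C
Step 2: tau = 4109 * 4.4 fF = 4109 * 4.4e-15 F
Step 3: tau = 1.80796e-11 s = 18.0796 ps

18.0796


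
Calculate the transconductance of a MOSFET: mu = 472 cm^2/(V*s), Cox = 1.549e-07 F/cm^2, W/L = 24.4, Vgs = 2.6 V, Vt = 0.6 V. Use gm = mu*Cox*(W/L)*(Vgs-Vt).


Step 1: Vov = Vgs - Vt = 2.6 - 0.6 = 2.0 V
Step 2: gm = mu * Cox * (W/L) * Vov
Step 3: gm = 472 * 1.549e-07 * 24.4 * 2.0 = 3.57e-03 S

3.57e-03


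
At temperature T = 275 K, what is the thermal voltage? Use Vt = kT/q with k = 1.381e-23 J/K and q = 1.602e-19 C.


Step 1: kT = 1.381e-23 * 275 = 3.79775e-21 J
Step 2: Vt = kT/q = 3.79775e-21 / 1.602e-19
Step 3: Vt = 0.02371 V

0.02371


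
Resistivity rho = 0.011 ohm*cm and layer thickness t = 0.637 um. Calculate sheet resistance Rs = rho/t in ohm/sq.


Step 1: Convert thickness to cm: t = 0.637 um = 6.3700e-05 cm
Step 2: Rs = rho / t = 0.011 / 6.3700e-05
Step 3: Rs = 172.7 ohm/sq

172.7


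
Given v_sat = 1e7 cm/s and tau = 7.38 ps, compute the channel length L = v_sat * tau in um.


Step 1: tau in seconds = 7.38 ps * 1e-12 = 7.3800e-12 s
Step 2: L = v_sat * tau = 1e7 * 7.3800e-12 = 7.3800e-05 cm
Step 3: L in um = 7.3800e-05 * 1e4 = 0.738 um

0.738


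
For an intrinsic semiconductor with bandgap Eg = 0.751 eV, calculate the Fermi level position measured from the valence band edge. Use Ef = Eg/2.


Step 1: For an intrinsic semiconductor, the Fermi level sits at midgap.
Step 2: Ef = Eg / 2 = 0.751 / 2 = 0.3755 eV

0.3755


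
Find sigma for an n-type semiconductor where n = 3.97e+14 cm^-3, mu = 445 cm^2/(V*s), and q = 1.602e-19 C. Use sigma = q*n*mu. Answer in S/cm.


Step 1: sigma = q * n * mu
Step 2: sigma = 1.602e-19 * 3.97e+14 * 445
Step 3: sigma = 2.830e-02 S/cm

2.830e-02


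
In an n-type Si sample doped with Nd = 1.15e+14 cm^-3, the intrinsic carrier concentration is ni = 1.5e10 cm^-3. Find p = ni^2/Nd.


Step 1: Since Nd >> ni, n ≈ Nd = 1.15e+14 cm^-3
Step 2: p = ni^2 / n = (1.5e10)^2 / 1.15e+14
Step 3: p = 2.25e20 / 1.15e+14 = 1.96e+06 cm^-3

1.96e+06


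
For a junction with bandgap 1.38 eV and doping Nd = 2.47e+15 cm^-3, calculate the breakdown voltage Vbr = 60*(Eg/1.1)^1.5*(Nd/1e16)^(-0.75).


Step 1: Eg/1.1 = 1.38/1.1 = 1.254545
Step 2: (Eg/1.1)^1.5 = 1.254545^1.5 = 1.405172
Step 3: (Nd/1e16)^(-0.75) = (0.247)^(-0.75) = 2.854153
Step 4: Vbr = 60 * 1.405172 * 2.854153 = 240.6 V

240.6


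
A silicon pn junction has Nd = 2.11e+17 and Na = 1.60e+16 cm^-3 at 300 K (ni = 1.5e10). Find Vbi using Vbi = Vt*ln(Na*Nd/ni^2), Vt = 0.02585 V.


Step 1: Compute Na*Nd/ni^2 = 1.60e+16 * 2.11e+17 / (1.5e10)^2 = 1.5004e+13
Step 2: ln(1.5004e+13) = 30.3393
Step 3: Vbi = 0.02585 * 30.3393 = 0.784 V

0.784


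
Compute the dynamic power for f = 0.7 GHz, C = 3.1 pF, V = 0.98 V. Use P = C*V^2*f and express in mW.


Step 1: V^2 = 0.98^2 = 0.9604 V^2
Step 2: P = C*V^2*f = 3.1e-12 F * 0.9604 * 0.7e9 Hz
Step 3: P = 2.084068e-03 W
Step 4: P = 2.084 mW

2.084


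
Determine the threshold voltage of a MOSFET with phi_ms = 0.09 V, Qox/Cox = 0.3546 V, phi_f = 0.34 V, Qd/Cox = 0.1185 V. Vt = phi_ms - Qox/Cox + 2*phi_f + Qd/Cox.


Step 1: Vt = phi_ms - Qox/Cox + 2*phi_f + Qd/Cox
Step 2: Vt = 0.09 - 0.3546 + 2*0.34 + 0.1185
Step 3: Vt = 0.09 - 0.3546 + 0.68 + 0.1185
Step 4: Vt = 0.5339 V

0.5339


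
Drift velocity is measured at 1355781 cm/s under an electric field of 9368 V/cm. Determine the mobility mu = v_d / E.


Step 1: mu = v_d / E
Step 2: mu = 1355781 / 9368
Step 3: mu = 144.72 cm^2/(V*s)

144.72


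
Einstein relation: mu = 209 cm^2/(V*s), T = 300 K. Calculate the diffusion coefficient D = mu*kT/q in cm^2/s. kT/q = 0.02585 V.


Step 1: D = mu * (kT/q)
Step 2: D = 209 * 0.02585
Step 3: D = 5.4 cm^2/s

5.4


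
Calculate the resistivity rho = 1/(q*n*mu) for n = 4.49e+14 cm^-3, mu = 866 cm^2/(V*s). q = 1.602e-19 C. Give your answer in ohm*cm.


Step 1: sigma = q * n * mu = 1.602e-19 * 4.49e+14 * 866 = 6.22912e-02 S/cm
Step 2: rho = 1 / sigma = 1 / 6.22912e-02 = 16.05 ohm*cm

16.05


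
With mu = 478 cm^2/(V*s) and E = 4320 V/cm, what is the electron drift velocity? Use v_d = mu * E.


Step 1: v_d = mu * E
Step 2: v_d = 478 * 4320 = 2064960
Step 3: v_d = 2.06e+06 cm/s

2.06e+06


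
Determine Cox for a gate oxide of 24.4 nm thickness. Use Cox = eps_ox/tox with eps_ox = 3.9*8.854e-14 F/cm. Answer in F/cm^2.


Step 1: eps_ox = 3.9 * 8.854e-14 = 3.45306e-13 F/cm
Step 2: tox in cm = 24.4 nm * 1e-7 = 2.4400e-06 cm
Step 3: Cox = 3.45306e-13 / 2.4400e-06 = 1.42e-07 F/cm^2

1.42e-07


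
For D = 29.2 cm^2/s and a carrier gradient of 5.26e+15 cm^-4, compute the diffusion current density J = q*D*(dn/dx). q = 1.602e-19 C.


Step 1: J = q * D * (dn/dx)
Step 2: J = 1.602e-19 * 29.2 * 5.26e+15
Step 3: J = 2.46e-02 A/cm^2

2.46e-02


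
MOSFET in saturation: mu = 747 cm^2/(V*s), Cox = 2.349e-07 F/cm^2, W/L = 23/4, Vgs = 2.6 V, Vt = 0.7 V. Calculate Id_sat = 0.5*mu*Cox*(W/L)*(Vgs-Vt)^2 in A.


Step 1: Overdrive voltage Vov = Vgs - Vt = 2.6 - 0.7 = 1.9 V
Step 2: W/L = 23/4 = 5.75
Step 3: Id = 0.5 * 747 * 2.349e-07 * 5.75 * 1.9^2
Step 4: Id = 1.82e-03 A

1.82e-03


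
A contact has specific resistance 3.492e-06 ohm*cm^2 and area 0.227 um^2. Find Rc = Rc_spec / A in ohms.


Step 1: Convert area to cm^2: 0.227 um^2 = 2.2700e-09 cm^2
Step 2: Rc = Rc_spec / A = 3.492e-06 / 2.2700e-09
Step 3: Rc = 1.54e+03 ohms

1.54e+03


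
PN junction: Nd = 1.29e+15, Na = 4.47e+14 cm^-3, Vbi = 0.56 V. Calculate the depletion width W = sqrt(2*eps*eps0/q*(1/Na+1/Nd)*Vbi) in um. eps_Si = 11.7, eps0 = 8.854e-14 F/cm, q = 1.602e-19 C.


Step 1: 1/Na + 1/Nd = 1/4.47e+14 + 1/1.29e+15 = 3.01233e-15
Step 2: 2*eps*eps0/q = 2*11.7*8.854e-14/1.602e-19 = 1.293281e+07
Step 3: W^2 = 1.293281e+07 * 3.01233e-15 * 0.56 = 2.18164e-08
Step 4: W = sqrt(2.18164e-08) = 1.477e-04 cm = 1.477 um

1.477


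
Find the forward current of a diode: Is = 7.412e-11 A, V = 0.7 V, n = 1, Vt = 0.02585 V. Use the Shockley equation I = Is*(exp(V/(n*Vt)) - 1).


Step 1: V/(n*Vt) = 0.7/(1*0.02585) = 27.0793
Step 2: exp(27.0793) = 5.7596e+11
Step 3: I = 7.412e-11 * (5.7596e+11 - 1) = 4.27e+01 A

4.27e+01


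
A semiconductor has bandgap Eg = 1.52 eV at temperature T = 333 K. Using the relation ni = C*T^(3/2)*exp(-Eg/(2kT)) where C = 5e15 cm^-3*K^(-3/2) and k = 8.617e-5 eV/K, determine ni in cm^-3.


Step 1: Compute kT = 8.617e-5 * 333 = 0.02869461 eV
Step 2: Exponent = -Eg/(2kT) = -1.52/(2*0.02869461) = -26.48581
Step 3: T^(3/2) = 333^1.5 = 6076.68
Step 4: ni = 5e15 * 6076.68 * exp(-26.48581) = 9.55e+07 cm^-3

9.55e+07


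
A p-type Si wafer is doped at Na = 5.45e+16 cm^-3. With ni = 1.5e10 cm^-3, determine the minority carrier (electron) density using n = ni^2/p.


Step 1: Majority hole concentration p ≈ Na = 5.45e+16 cm^-3
Step 2: n = ni^2 / Na = (1.5e10)^2 / 5.45e+16
Step 3: n = 4.13e+03 cm^-3

4.13e+03


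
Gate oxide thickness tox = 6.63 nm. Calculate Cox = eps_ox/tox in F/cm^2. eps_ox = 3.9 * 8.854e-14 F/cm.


Step 1: eps_ox = 3.9 * 8.854e-14 = 3.45306e-13 F/cm
Step 2: tox in cm = 6.63 nm * 1e-7 = 6.6300e-07 cm
Step 3: Cox = 3.45306e-13 / 6.6300e-07 = 5.21e-07 F/cm^2

5.21e-07


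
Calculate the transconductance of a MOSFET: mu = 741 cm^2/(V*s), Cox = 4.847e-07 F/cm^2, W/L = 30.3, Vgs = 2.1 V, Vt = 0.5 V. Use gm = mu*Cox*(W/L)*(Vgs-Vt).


Step 1: Vov = Vgs - Vt = 2.1 - 0.5 = 1.6 V
Step 2: gm = mu * Cox * (W/L) * Vov
Step 3: gm = 741 * 4.847e-07 * 30.3 * 1.6 = 1.74e-02 S

1.74e-02


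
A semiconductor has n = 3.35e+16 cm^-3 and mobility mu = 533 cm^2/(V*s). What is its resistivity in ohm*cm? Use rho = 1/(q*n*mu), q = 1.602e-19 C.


Step 1: sigma = q * n * mu = 1.602e-19 * 3.35e+16 * 533 = 2.86045e+00 S/cm
Step 2: rho = 1 / sigma = 1 / 2.86045e+00 = 0.3496 ohm*cm

0.3496


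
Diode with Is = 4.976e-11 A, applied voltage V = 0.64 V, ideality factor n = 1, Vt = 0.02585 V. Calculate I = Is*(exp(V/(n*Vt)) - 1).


Step 1: V/(n*Vt) = 0.64/(1*0.02585) = 24.7582
Step 2: exp(24.7582) = 5.6539e+10
Step 3: I = 4.976e-11 * (5.6539e+10 - 1) = 2.81e+00 A

2.81e+00


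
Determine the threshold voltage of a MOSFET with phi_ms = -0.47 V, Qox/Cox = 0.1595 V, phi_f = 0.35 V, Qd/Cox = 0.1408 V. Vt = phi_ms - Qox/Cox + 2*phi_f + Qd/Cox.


Step 1: Vt = phi_ms - Qox/Cox + 2*phi_f + Qd/Cox
Step 2: Vt = -0.47 - 0.1595 + 2*0.35 + 0.1408
Step 3: Vt = -0.47 - 0.1595 + 0.7 + 0.1408
Step 4: Vt = 0.2113 V

0.2113


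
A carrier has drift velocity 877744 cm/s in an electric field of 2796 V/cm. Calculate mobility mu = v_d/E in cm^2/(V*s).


Step 1: mu = v_d / E
Step 2: mu = 877744 / 2796
Step 3: mu = 313.93 cm^2/(V*s)

313.93


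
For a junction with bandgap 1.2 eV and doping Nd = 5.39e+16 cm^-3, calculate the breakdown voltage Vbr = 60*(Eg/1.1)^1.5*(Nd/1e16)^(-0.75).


Step 1: Eg/1.1 = 1.2/1.1 = 1.090909
Step 2: (Eg/1.1)^1.5 = 1.090909^1.5 = 1.139417
Step 3: (Nd/1e16)^(-0.75) = (5.39)^(-0.75) = 0.282689
Step 4: Vbr = 60 * 1.139417 * 0.282689 = 19.3 V

19.3


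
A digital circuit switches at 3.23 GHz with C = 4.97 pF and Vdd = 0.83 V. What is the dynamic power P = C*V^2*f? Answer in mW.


Step 1: V^2 = 0.83^2 = 0.6889 V^2
Step 2: P = C*V^2*f = 4.97e-12 F * 0.6889 * 3.23e9 Hz
Step 3: P = 1.105898059e-02 W
Step 4: P = 11.059 mW

11.059


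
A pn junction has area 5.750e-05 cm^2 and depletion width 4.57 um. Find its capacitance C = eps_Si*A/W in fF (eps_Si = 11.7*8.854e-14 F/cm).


Step 1: eps_Si = 11.7 * 8.854e-14 = 1.035918e-12 F/cm
Step 2: W in cm = 4.57 * 1e-4 = 4.57e-04 cm
Step 3: C = 1.035918e-12 * 5.750e-05 / 4.57e-04 = 1.303398e-13 F
Step 4: C = 130.34 fF

130.34


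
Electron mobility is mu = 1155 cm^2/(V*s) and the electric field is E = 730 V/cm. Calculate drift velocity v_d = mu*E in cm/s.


Step 1: v_d = mu * E
Step 2: v_d = 1155 * 730 = 843150
Step 3: v_d = 8.43e+05 cm/s

8.43e+05


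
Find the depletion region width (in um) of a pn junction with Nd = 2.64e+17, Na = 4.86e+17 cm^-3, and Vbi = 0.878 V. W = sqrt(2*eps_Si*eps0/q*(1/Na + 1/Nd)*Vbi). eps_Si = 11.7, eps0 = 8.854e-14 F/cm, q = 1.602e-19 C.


Step 1: 1/Na + 1/Nd = 1/4.86e+17 + 1/2.64e+17 = 5.84549e-18
Step 2: 2*eps*eps0/q = 2*11.7*8.854e-14/1.602e-19 = 1.293281e+07
Step 3: W^2 = 1.293281e+07 * 5.84549e-18 * 0.878 = 6.63756e-11
Step 4: W = sqrt(6.63756e-11) = 8.147e-06 cm = 0.08147 um

0.08147


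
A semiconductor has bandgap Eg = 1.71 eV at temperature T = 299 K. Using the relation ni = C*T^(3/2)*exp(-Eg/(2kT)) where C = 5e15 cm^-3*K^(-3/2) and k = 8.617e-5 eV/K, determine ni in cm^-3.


Step 1: Compute kT = 8.617e-5 * 299 = 0.02576483 eV
Step 2: Exponent = -Eg/(2kT) = -1.71/(2*0.02576483) = -33.18477
Step 3: T^(3/2) = 299^1.5 = 5170.19
Step 4: ni = 5e15 * 5170.19 * exp(-33.18477) = 1.00e+05 cm^-3

1.00e+05


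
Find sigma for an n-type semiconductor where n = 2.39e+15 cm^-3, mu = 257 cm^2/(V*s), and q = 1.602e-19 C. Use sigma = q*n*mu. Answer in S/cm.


Step 1: sigma = q * n * mu
Step 2: sigma = 1.602e-19 * 2.39e+15 * 257
Step 3: sigma = 9.840e-02 S/cm

9.840e-02


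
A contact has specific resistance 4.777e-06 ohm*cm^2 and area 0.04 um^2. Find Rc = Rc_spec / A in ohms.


Step 1: Convert area to cm^2: 0.04 um^2 = 4.0000e-10 cm^2
Step 2: Rc = Rc_spec / A = 4.777e-06 / 4.0000e-10
Step 3: Rc = 1.19e+04 ohms

1.19e+04


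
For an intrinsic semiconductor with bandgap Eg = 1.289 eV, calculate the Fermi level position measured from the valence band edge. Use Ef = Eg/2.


Step 1: For an intrinsic semiconductor, the Fermi level sits at midgap.
Step 2: Ef = Eg / 2 = 1.289 / 2 = 0.6445 eV

0.6445


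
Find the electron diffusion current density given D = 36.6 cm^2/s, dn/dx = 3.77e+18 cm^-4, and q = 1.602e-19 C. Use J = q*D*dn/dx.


Step 1: J = q * D * (dn/dx)
Step 2: J = 1.602e-19 * 36.6 * 3.77e+18
Step 3: J = 2.21e+01 A/cm^2

2.21e+01


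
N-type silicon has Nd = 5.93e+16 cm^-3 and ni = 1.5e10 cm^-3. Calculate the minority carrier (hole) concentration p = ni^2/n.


Step 1: Since Nd >> ni, n ≈ Nd = 5.93e+16 cm^-3
Step 2: p = ni^2 / n = (1.5e10)^2 / 5.93e+16
Step 3: p = 2.25e20 / 5.93e+16 = 3.79e+03 cm^-3

3.79e+03


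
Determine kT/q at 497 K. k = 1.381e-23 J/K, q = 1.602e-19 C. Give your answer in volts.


Step 1: kT = 1.381e-23 * 497 = 6.86357e-21 J
Step 2: Vt = kT/q = 6.86357e-21 / 1.602e-19
Step 3: Vt = 0.04284 V

0.04284


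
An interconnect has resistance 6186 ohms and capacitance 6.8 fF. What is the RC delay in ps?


Step 1: tau = R * C
Step 2: tau = 6186 * 6.8 fF = 6186 * 6.8e-15 F
Step 3: tau = 4.20648e-11 s = 42.0648 ps

42.0648


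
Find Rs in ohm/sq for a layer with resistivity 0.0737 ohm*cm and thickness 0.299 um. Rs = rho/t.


Step 1: Convert thickness to cm: t = 0.299 um = 2.9900e-05 cm
Step 2: Rs = rho / t = 0.0737 / 2.9900e-05
Step 3: Rs = 2464.9 ohm/sq

2464.9


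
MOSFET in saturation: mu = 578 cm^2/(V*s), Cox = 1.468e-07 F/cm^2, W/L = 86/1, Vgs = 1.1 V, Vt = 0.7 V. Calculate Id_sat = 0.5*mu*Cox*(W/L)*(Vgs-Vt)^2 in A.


Step 1: Overdrive voltage Vov = Vgs - Vt = 1.1 - 0.7 = 0.4 V
Step 2: W/L = 86/1 = 86
Step 3: Id = 0.5 * 578 * 1.468e-07 * 86 * 0.4^2
Step 4: Id = 5.84e-04 A

5.84e-04


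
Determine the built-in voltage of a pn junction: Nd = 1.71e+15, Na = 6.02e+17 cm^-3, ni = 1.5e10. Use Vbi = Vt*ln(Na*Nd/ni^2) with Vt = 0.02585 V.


Step 1: Compute Na*Nd/ni^2 = 6.02e+17 * 1.71e+15 / (1.5e10)^2 = 4.5752e+12
Step 2: ln(4.5752e+12) = 29.1517
Step 3: Vbi = 0.02585 * 29.1517 = 0.754 V

0.754


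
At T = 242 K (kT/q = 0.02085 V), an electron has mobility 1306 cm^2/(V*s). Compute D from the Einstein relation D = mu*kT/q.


Step 1: D = mu * (kT/q)
Step 2: D = 1306 * 0.02085
Step 3: D = 27.23 cm^2/s

27.23


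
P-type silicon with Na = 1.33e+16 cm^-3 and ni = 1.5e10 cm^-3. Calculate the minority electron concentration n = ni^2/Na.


Step 1: Majority hole concentration p ≈ Na = 1.33e+16 cm^-3
Step 2: n = ni^2 / Na = (1.5e10)^2 / 1.33e+16
Step 3: n = 1.69e+04 cm^-3

1.69e+04


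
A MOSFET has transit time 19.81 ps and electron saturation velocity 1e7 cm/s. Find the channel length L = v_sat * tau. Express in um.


Step 1: tau in seconds = 19.81 ps * 1e-12 = 1.9810e-11 s
Step 2: L = v_sat * tau = 1e7 * 1.9810e-11 = 1.9810e-04 cm
Step 3: L in um = 1.9810e-04 * 1e4 = 1.981 um

1.981


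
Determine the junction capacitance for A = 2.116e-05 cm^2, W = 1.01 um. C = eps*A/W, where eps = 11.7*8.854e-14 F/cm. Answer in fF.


Step 1: eps_Si = 11.7 * 8.854e-14 = 1.035918e-12 F/cm
Step 2: W in cm = 1.01 * 1e-4 = 1.01e-04 cm
Step 3: C = 1.035918e-12 * 2.116e-05 / 1.01e-04 = 2.170299e-13 F
Step 4: C = 217.03 fF

217.03


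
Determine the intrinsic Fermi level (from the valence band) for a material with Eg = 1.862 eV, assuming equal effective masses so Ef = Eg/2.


Step 1: For an intrinsic semiconductor, the Fermi level sits at midgap.
Step 2: Ef = Eg / 2 = 1.862 / 2 = 0.931 eV

0.931


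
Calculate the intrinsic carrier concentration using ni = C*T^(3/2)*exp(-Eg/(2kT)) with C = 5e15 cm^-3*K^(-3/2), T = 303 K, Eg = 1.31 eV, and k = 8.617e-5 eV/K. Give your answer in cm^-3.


Step 1: Compute kT = 8.617e-5 * 303 = 0.02610951 eV
Step 2: Exponent = -Eg/(2kT) = -1.31/(2*0.02610951) = -25.08664
Step 3: T^(3/2) = 303^1.5 = 5274.29
Step 4: ni = 5e15 * 5274.29 * exp(-25.08664) = 3.36e+08 cm^-3

3.36e+08


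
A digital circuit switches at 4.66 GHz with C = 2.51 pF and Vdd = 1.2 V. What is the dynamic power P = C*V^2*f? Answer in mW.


Step 1: V^2 = 1.2^2 = 1.44 V^2
Step 2: P = C*V^2*f = 2.51e-12 F * 1.44 * 4.66e9 Hz
Step 3: P = 1.6843104e-02 W
Step 4: P = 16.843 mW

16.843


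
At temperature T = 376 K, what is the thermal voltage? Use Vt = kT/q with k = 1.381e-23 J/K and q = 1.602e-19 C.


Step 1: kT = 1.381e-23 * 376 = 5.19256e-21 J
Step 2: Vt = kT/q = 5.19256e-21 / 1.602e-19
Step 3: Vt = 0.03241 V

0.03241


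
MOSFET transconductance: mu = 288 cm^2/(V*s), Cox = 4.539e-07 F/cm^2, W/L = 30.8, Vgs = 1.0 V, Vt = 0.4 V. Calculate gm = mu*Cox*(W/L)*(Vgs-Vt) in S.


Step 1: Vov = Vgs - Vt = 1.0 - 0.4 = 0.6 V
Step 2: gm = mu * Cox * (W/L) * Vov
Step 3: gm = 288 * 4.539e-07 * 30.8 * 0.6 = 2.42e-03 S

2.42e-03


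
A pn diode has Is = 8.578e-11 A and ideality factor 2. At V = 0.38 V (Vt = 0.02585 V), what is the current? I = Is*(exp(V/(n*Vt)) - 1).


Step 1: V/(n*Vt) = 0.38/(2*0.02585) = 7.3501
Step 2: exp(7.3501) = 1.5564e+03
Step 3: I = 8.578e-11 * (1.5564e+03 - 1) = 1.33e-07 A

1.33e-07


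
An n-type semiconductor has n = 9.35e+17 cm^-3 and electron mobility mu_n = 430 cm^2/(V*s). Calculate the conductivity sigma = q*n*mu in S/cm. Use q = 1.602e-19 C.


Step 1: sigma = q * n * mu
Step 2: sigma = 1.602e-19 * 9.35e+17 * 430
Step 3: sigma = 6.441e+01 S/cm

6.441e+01


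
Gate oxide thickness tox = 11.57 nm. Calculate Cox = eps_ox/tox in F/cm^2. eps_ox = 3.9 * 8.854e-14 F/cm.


Step 1: eps_ox = 3.9 * 8.854e-14 = 3.45306e-13 F/cm
Step 2: tox in cm = 11.57 nm * 1e-7 = 1.1570e-06 cm
Step 3: Cox = 3.45306e-13 / 1.1570e-06 = 2.98e-07 F/cm^2

2.98e-07


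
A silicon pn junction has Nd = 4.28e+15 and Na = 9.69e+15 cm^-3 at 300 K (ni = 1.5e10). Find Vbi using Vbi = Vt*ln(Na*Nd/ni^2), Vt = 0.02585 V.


Step 1: Compute Na*Nd/ni^2 = 9.69e+15 * 4.28e+15 / (1.5e10)^2 = 1.8433e+11
Step 2: ln(1.8433e+11) = 25.9400
Step 3: Vbi = 0.02585 * 25.9400 = 0.671 V

0.671


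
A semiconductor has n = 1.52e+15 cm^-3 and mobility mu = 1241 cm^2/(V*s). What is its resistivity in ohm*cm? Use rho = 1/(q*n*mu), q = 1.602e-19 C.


Step 1: sigma = q * n * mu = 1.602e-19 * 1.52e+15 * 1241 = 3.02188e-01 S/cm
Step 2: rho = 1 / sigma = 1 / 3.02188e-01 = 3.309 ohm*cm

3.309


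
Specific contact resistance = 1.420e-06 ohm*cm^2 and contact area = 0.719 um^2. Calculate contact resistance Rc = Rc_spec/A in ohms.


Step 1: Convert area to cm^2: 0.719 um^2 = 7.1900e-09 cm^2
Step 2: Rc = Rc_spec / A = 1.420e-06 / 7.1900e-09
Step 3: Rc = 1.97e+02 ohms

1.97e+02


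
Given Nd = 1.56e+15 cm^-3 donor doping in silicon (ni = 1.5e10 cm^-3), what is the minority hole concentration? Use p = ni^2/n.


Step 1: Since Nd >> ni, n ≈ Nd = 1.56e+15 cm^-3
Step 2: p = ni^2 / n = (1.5e10)^2 / 1.56e+15
Step 3: p = 2.25e20 / 1.56e+15 = 1.44e+05 cm^-3

1.44e+05


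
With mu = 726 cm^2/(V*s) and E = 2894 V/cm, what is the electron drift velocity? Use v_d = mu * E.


Step 1: v_d = mu * E
Step 2: v_d = 726 * 2894 = 2101044
Step 3: v_d = 2.10e+06 cm/s

2.10e+06


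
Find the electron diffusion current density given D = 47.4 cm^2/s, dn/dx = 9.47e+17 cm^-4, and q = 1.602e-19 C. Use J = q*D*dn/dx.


Step 1: J = q * D * (dn/dx)
Step 2: J = 1.602e-19 * 47.4 * 9.47e+17
Step 3: J = 7.19e+00 A/cm^2

7.19e+00


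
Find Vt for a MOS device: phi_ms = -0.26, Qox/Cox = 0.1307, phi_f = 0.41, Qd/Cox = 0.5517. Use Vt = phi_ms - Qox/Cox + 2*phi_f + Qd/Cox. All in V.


Step 1: Vt = phi_ms - Qox/Cox + 2*phi_f + Qd/Cox
Step 2: Vt = -0.26 - 0.1307 + 2*0.41 + 0.5517
Step 3: Vt = -0.26 - 0.1307 + 0.82 + 0.5517
Step 4: Vt = 0.981 V

0.981


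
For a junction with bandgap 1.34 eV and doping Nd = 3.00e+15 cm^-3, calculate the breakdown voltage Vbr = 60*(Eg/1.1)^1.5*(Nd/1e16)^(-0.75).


Step 1: Eg/1.1 = 1.34/1.1 = 1.218182
Step 2: (Eg/1.1)^1.5 = 1.218182^1.5 = 1.344523
Step 3: (Nd/1e16)^(-0.75) = (0.3)^(-0.75) = 2.466943
Step 4: Vbr = 60 * 1.344523 * 2.466943 = 199.0 V

199.0


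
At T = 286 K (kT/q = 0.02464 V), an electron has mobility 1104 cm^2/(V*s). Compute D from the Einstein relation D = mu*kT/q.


Step 1: D = mu * (kT/q)
Step 2: D = 1104 * 0.02464
Step 3: D = 27.2 cm^2/s

27.2


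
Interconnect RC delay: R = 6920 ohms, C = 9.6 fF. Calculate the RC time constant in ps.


Step 1: tau = R * C
Step 2: tau = 6920 * 9.6 fF = 6920 * 9.6e-15 F
Step 3: tau = 6.6432e-11 s = 66.432 ps

66.432


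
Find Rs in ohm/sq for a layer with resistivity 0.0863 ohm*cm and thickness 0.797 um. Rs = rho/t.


Step 1: Convert thickness to cm: t = 0.797 um = 7.9700e-05 cm
Step 2: Rs = rho / t = 0.0863 / 7.9700e-05
Step 3: Rs = 1082.8 ohm/sq

1082.8


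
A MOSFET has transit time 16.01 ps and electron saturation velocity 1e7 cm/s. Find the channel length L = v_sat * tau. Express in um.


Step 1: tau in seconds = 16.01 ps * 1e-12 = 1.6010e-11 s
Step 2: L = v_sat * tau = 1e7 * 1.6010e-11 = 1.6010e-04 cm
Step 3: L in um = 1.6010e-04 * 1e4 = 1.601 um

1.601
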